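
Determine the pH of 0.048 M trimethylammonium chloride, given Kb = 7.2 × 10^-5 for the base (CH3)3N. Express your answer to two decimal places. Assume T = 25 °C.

(CH3)3NH+ is the conjugate acid of the weak base (CH3)3N.
Ka = Kw/Kb = 1.0×10^-14 / 7.2 × 10^-5 = 1.39 × 10^-10
Ka = x²/(0.048 − x) = 1.39 × 10^-10
Neglecting x in the denominator: x = √(1.39 × 10^-10 × 0.048) = 2.58 × 10^-6 M
Check: 0.0054% ionized — well under 5%, approximation valid.
pH = −log(2.58 × 10^-6) = 5.59

pH = 5.59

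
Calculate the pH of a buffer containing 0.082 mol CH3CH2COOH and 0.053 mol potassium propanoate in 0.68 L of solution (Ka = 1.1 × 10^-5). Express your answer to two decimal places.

pH = 4.77

pKa = −log(1.1 × 10^-5) = 4.959
Using pH = pKa + log([base]/[acid]) with [base]/[acid] = 0.053/0.082:
pH = 4.959 + (-0.190) = 4.77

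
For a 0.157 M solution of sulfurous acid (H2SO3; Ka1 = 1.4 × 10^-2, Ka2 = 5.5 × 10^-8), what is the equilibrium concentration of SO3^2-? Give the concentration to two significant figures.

5.5 × 10^-8 M

First ionization gives [H+] ≈ [HSO3-] = 4.04 × 10^-2 M.
Second step: Ka2 = [H+][SO3^2-]/[HSO3-] ≈ [SO3^2-] (since [H+] ≈ [HSO3-]).
So [SO3^2-] ≈ Ka2.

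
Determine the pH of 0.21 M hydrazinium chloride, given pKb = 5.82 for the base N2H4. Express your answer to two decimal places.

N2H5+ is the conjugate acid of the weak base N2H4.
Kb = 10^(−5.82) = 1.51 × 10^-6
Ka = Kw/Kb = 1.0×10^-14 / 1.51 × 10^-6 = 6.62 × 10^-9
From the ICE table, Ka = [H+]²/(0.21 − [H+]) = 6.62 × 10^-9.
Neglecting [H+] in the denominator: [H+] = √(6.62 × 10^-9 × 0.21) = 3.73 × 10^-5 M
([H+]/C₀ = 0.018% < 5%, so the approximation holds.)
pH = −log[H+] = −log(3.73 × 10^-5) = 4.43

pH = 4.43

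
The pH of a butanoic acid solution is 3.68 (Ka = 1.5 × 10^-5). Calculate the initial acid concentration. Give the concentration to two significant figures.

[H+] = 10^(-3.68) = 2.09 × 10^-4 M = x
Ka = x²/(C₀ − x) ⇒ C₀ = x + x²/Ka
C₀ = 2.09 × 10^-4 + (2.09 × 10^-4)²/(1.5 × 10^-5) = 3.12 × 10^-3 M

C₀ = 3.1 × 10^-3 M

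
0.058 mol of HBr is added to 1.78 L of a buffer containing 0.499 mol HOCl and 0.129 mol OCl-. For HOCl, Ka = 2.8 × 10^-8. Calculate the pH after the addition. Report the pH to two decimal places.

pH = 6.66

After neutralization: n(HOCl) = 0.557 mol, n(OCl-) = 0.071 mol.
pKa = −log(2.8 × 10^-8) = 7.553
pH = pKa + log([A⁻]/[HA]) = 7.553 + log(0.071/0.557) = 7.553 -0.895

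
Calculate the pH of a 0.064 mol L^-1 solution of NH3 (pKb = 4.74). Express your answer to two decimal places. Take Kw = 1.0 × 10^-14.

pH = 11.03

NH3 + H2O ⇌ NH4+ + OH-
Kb = 10^(−4.74) = 1.82 × 10^-5
Kb = x²/(0.064 − x) = 1.82 × 10^-5
Since Kb ≪ C₀, x ≈ √(Kb·C₀) = 1.08 × 10^-3 M.
(x/C₀ = 1.7% < 5%, so the approximation holds.)
pOH = 2.97, so pH = 14.00 − pOH = 11.03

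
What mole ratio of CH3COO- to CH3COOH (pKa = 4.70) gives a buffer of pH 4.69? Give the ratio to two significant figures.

ratio = 0.98

pH = pKa + log(r) ⇒ log(r) = 4.69 − 4.70 = -0.01
r = [CH3COO-]/[CH3COOH] = 10^(-0.01) = 0.977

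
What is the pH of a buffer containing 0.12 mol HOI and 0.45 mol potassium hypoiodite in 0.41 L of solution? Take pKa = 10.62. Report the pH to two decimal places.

pH = 11.19

Henderson–Hasselbalch: pH = pKa + log([OI-]/[HOI]) = 10.62 + log(0.45/0.12)
pH = 10.62 + (+0.574) = 11.19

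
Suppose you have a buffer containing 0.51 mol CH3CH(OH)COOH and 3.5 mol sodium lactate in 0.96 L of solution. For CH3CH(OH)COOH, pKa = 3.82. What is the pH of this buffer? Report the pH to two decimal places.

Using pH = pKa + log([base]/[acid]) with [base]/[acid] = 3.5/0.51:
pH = 3.82 + (+0.836) = 4.66

pH = 4.66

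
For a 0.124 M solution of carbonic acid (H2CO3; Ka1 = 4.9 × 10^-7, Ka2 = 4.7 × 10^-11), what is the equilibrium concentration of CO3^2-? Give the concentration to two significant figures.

4.7 × 10^-11 M

First ionization gives [H+] ≈ [HCO3-] = 2.46 × 10^-4 M.
Second step: Ka2 = [H+][CO3^2-]/[HCO3-] ≈ [CO3^2-] (since [H+] ≈ [HCO3-]).
So [CO3^2-] ≈ Ka2.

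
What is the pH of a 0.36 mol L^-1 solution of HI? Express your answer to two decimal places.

pH = 0.44

HI is a strong acid and dissociates completely, so [H+] = 0.36 M.
pH = -log(0.36) = 0.44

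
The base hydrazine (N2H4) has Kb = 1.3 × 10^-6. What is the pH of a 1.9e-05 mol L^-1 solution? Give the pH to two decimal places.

pH = 8.64

N2H4 + H2O ⇌ N2H5+ + OH-
From the ICE table, Kb = [OH-]²/(1.9e-05 − [OH-]) = 1.3 × 10^-6.
The 5% rule fails; solving [OH-]² + Kb·[OH-] − Kb·C₀ = 0 exactly:
[OH-] = [−1.3e-06 + √(1.3e-06² + 9.88e-11)]/2 = 4.36 × 10^-6 M
pOH = −log(4.36 × 10^-6) = 5.36; pH = 14.00 − 5.36 = 8.64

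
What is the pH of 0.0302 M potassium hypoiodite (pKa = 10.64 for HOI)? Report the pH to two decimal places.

pH = 11.53

OI- is the conjugate base of the weak acid HOI.
Ka = 10^(−10.64) = 2.29 × 10^-11
Kb = Kw/Ka = 1.0×10^-14 / 2.29 × 10^-11 = 4.37 × 10^-4
Kb = [OH-]²/(0.0302 − [OH-]) = 4.37 × 10^-4
[OH-] is not negligible relative to C₀; solve [OH-]² + 0.000437·[OH-] − 1.32e-05 = 0.
[OH-] = [−0.000437 + √(0.000437² + 5.28e-05)]/2 = 3.42 × 10^-3 M
pOH = 2.47, so pH = 14.00 − pOH = 11.53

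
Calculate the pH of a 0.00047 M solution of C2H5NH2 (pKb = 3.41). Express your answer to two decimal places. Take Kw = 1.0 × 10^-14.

pH = 10.44

C2H5NH2 + H2O ⇌ C2H5NH3+ + OH-
Kb = 10^(−3.41) = 3.89 × 10^-4
Kb = x²/(0.00047 − x) = 3.89 × 10^-4
Here C₀/Kb ≈ 1.21, so the small-x approximation fails. Use the quadratic:
x = (−Kb + √(Kb² + 4·Kb·C₀))/2 = 2.75 × 10^-4 M
pOH = −log(2.75 × 10^-4) = 3.56; pH = 14.00 − 3.56 = 10.44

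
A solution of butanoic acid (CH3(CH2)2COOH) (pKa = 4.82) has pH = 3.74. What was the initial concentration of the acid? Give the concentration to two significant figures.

C₀ = 2.4 × 10^-3 M

[H+] = 10^(-3.74) = 1.82 × 10^-4 M = x
Ka = 10^(−4.82) = 1.51 × 10^-5
Ka = x²/(C₀ − x) ⇒ C₀ = x + x²/Ka
C₀ = 1.82 × 10^-4 + (1.82 × 10^-4)²/(1.51 × 10^-5) = 2.38 × 10^-3 M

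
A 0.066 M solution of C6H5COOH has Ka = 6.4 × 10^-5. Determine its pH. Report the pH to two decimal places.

C6H5COOH ⇌ C6H5COO- + H+
Ka = [H+]²/(0.066 − [H+]) = 6.4 × 10^-5
Since Ka ≪ C₀, [H+] ≈ √(Ka·C₀) = 2.06 × 10^-3 M.
pH = −log[H+] = −log(2.06 × 10^-3) = 2.69

pH = 2.69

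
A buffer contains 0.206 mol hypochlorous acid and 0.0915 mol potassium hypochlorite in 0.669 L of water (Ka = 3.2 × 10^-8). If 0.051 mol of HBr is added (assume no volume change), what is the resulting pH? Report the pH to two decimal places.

pH = 6.69

After neutralization: n(HOCl) = 0.257 mol, n(OCl-) = 0.0405 mol.
pKa = −log(3.2 × 10^-8) = 7.495
pH = pKa + log(n_OCl-/n_HOCl) = 7.495 + log(0.0405/0.257) = 7.495 + (-0.802)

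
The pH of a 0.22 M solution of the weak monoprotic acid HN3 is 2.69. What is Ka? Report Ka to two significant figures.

Ka = 1.9 × 10^-5

[H+] = 10^(-2.69) = 2.04 × 10^-3 M
At equilibrium [HA] = 0.22 − 2.04 × 10^-3 = 2.18 × 10^-1 M
Ka = [H+][A-]/[HA] = (2.04 × 10^-3)² / 2.18 × 10^-1 = 1.9 × 10^-5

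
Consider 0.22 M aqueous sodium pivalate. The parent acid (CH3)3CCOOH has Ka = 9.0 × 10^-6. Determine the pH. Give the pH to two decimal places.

(CH3)3CCOO- is the conjugate base of the weak acid (CH3)3CCOOH.
Kb = Kw/Ka = 1.0×10^-14 / 9.0 × 10^-6 = 1.11 × 10^-9
Let x = [OH-] at equilibrium. Kb = x²/(0.22 − x).
Assume x ≪ 0.22: x ≈ √(1.11 × 10^-9 × 0.22) = 1.56 × 10^-5 M
(x/C₀ = 0.0071% < 5%, so the approximation holds.)
pOH = −log(1.56 × 10^-5) = 4.81; pH = 14.00 − 4.81 = 9.19

pH = 9.19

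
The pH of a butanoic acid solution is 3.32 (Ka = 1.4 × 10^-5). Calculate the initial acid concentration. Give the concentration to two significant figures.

C₀ = 1.7 × 10^-2 M

[H+] = 10^(-3.32) = 4.79 × 10^-4 M = x
Ka = x²/(C₀ − x) ⇒ C₀ = x + x²/Ka
C₀ = 4.79 × 10^-4 + (4.79 × 10^-4)²/(1.4 × 10^-5) = 1.69 × 10^-2 M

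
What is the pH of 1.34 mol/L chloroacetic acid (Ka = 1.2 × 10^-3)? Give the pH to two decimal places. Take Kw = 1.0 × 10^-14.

ClCH2COOH ⇌ ClCH2COO- + H+
Ka = x²/(1.34 − x) = 1.2 × 10^-3
Neglecting x in the denominator: x = √(1.2 × 10^-3 × 1.34) = 4.01 × 10^-2 M
pH = −log(4.01 × 10^-2) = 1.40

pH = 1.40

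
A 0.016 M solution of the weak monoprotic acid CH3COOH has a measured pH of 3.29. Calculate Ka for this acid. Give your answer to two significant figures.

[H+] = 10^(-3.29) = 5.13 × 10^-4 M
At equilibrium [HA] = 0.016 − 5.13 × 10^-4 = 1.55 × 10^-2 M
Ka = [H+][A-]/[HA] = (5.13 × 10^-4)² / 1.55 × 10^-2 = 1.7 × 10^-5

Ka = 1.7 × 10^-5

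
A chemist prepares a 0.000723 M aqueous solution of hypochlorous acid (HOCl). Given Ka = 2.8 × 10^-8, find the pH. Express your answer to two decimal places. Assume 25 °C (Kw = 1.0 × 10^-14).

HOCl ⇌ OCl- + H+
Ka = x²/(0.000723 − x) = 2.8 × 10^-8
Assume x ≪ 0.000723: x ≈ √(2.8 × 10^-8 × 0.000723) = 4.50 × 10^-6 M
pH = −log[H+] = −log(4.50 × 10^-6) = 5.35

pH = 5.35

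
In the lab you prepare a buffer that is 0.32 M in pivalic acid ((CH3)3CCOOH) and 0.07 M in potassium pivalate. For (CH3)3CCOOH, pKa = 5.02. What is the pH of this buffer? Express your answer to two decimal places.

Using pH = pKa + log([base]/[acid]) with [base]/[acid] = 0.07/0.32:
pH = 5.02 + (-0.660) = 4.36

pH = 4.36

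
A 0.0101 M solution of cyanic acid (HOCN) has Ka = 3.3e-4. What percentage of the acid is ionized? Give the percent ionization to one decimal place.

16.5%

HOCN ⇌ OCN- + H+; let x = [H+] at equilibrium.
Ka = x²/(C₀ − x); solving the quadratic gives x = 1.67 × 10^-3 M.
% ionization = x/C₀ × 100% = 1.67 × 10^-3/0.0101 × 100% = 16.5%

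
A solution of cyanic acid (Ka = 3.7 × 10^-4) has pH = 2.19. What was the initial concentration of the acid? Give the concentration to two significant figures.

[H+] = 10^(-2.19) = 6.46 × 10^-3 M = x
Ka = x²/(C₀ − x) ⇒ C₀ = x + x²/Ka
C₀ = 6.46 × 10^-3 + (6.46 × 10^-3)²/(3.7 × 10^-4) = 1.19 × 10^-1 M

C₀ = 1.2 × 10^-1 M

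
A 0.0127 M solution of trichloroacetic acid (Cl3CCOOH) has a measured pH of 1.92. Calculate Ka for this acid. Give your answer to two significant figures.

Ka = 2.1 × 10^-1

[H+] = 10^(-1.92) = 1.20 × 10^-2 M
At equilibrium [HA] = 0.0127 − 1.20 × 10^-2 = 7.00 × 10^-4 M
Ka = [H+][A-]/[HA] = (1.20 × 10^-2)² / 7.00 × 10^-4 = 2.1 × 10^-1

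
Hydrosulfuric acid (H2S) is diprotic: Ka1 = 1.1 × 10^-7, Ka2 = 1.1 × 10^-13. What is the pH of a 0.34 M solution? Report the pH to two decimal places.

pH = 3.71

Ka1 ≫ Ka2, so treat the first dissociation as the only significant source of H+.
Ka1 = x²/(0.34 − x) = 1.1 × 10^-7
x ≈ √(1.1 × 10^-7 × 0.34) = 1.93 × 10^-4 M
pH = −log(1.93 × 10^-4) = 3.71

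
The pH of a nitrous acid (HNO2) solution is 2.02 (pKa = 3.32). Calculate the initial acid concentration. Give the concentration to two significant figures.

C₀ = 2.0 × 10^-1 M

[H+] = 10^(-2.02) = 9.55 × 10^-3 M = x
Ka = 10^(−3.32) = 4.79 × 10^-4
Ka = x²/(C₀ − x) ⇒ C₀ = x + x²/Ka
C₀ = 9.55 × 10^-3 + (9.55 × 10^-3)²/(4.79 × 10^-4) = 2.00 × 10^-1 M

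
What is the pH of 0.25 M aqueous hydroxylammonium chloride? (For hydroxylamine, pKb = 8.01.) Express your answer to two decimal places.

NH3OH+ is the conjugate acid of the weak base NH2OH.
Kb = 10^(−8.01) = 9.77 × 10^-9
Ka = Kw/Kb = 1.0×10^-14 / 9.77 × 10^-9 = 1.02 × 10^-6
Let x = [H+] at equilibrium. Ka = x²/(0.25 − x).
Neglecting x in the denominator: x = √(1.02 × 10^-6 × 0.25) = 5.05 × 10^-4 M
Check: 0.2% ionized — well under 5%, approximation valid.
pH = −log(5.05 × 10^-4) = 3.30

pH = 3.30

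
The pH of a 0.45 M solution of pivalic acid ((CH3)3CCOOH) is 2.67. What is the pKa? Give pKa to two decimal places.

pKa = 4.99

[H+] = 10^(-2.67) = 2.14 × 10^-3 M
At equilibrium [HA] = 0.45 − 2.14 × 10^-3 = 4.48 × 10^-1 M
Ka = [H+][A-]/[HA] = (2.14 × 10^-3)² / 4.48 × 10^-1 = 1.02 × 10^-5
pKa = -log(1.02 × 10^-5) = 4.99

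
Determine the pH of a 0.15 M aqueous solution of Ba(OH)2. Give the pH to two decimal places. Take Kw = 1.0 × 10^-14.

pH = 13.48

Ba(OH)2 is a strong base (each formula unit releases 2 OH-); [OH-] = 0.3 M.
pOH = -log(0.3) = 0.52
pH = 14.00 - 0.52 = 13.48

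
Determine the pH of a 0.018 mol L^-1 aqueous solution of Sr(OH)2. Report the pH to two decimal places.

Sr(OH)2 is a strong base (each formula unit releases 2 OH-); [OH-] = 0.036 M.
pOH = -log(0.036) = 1.44
pH = 14.00 - 1.44 = 12.56

pH = 12.56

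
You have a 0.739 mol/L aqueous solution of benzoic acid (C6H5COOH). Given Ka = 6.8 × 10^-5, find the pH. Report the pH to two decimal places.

pH = 2.15

C6H5COOH ⇌ C6H5COO- + H+
Ka = x²/(0.739 − x) = 6.8 × 10^-5
Since Ka ≪ C₀, x ≈ √(Ka·C₀) = 7.09 × 10^-3 M.
(x/C₀ = 0.96% < 5%, so the approximation holds.)
pH = −log[H+] = −log(7.09 × 10^-3) = 2.15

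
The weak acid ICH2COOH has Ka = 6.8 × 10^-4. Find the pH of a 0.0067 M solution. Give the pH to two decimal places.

ICH2COOH ⇌ ICH2COO- + H+
From the ICE table, Ka = [H+]²/(0.0067 − [H+]) = 6.8 × 10^-4.
The 5% rule fails; solving [H+]² + Ka·[H+] − Ka·C₀ = 0 exactly:
[H+] = (−Ka + √(Ka² + 4·Ka·C₀))/2 = 1.82 × 10^-3 M
pH = −log(1.82 × 10^-3) = 2.74

pH = 2.74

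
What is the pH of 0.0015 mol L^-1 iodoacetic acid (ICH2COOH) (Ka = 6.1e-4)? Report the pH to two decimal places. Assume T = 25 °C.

ICH2COOH ⇌ ICH2COO- + H+
Ka = [H+]²/(0.0015 − [H+]) = 6.1 × 10^-4
[H+] is not negligible relative to C₀; solve [H+]² + 0.00061·[H+] − 9.15e-07 = 0.
[H+] = (−Ka + √(Ka² + 4·Ka·C₀))/2 = 6.99 × 10^-4 M
pH = −log[H+] = −log(6.99 × 10^-4) = 3.16

pH = 3.16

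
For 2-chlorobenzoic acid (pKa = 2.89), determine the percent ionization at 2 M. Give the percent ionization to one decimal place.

ClC6H4COOH ⇌ ClC6H4COO- + H+; let x = [H+] at equilibrium.
Ka = 10^(−2.89) = 1.29 × 10^-3
x ≈ √(Ka·C₀) = √(1.29 × 10^-3 × 2) = 5.08 × 10^-2 M
Fraction ionized = 5.08 × 10^-2 / 2 = 0.0254 → 2.5%

2.5%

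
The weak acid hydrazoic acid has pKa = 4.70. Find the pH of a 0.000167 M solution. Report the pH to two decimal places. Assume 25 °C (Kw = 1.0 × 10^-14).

HN3 ⇌ N3- + H+
Ka = 10^(−4.70) = 2.00 × 10^-5
Ka = x²/(0.000167 − x) = 2.00 × 10^-5
Here C₀/Ka ≈ 8.35, so the small-x approximation fails. Use the quadratic:
x = (−Ka + √(Ka² + 4·Ka·C₀))/2 = 4.87 × 10^-5 M
pH = −log[H+] = −log(4.87 × 10^-5) = 4.31

pH = 4.31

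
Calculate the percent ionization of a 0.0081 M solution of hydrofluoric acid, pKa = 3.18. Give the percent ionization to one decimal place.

24.8%

HF ⇌ F- + H+; let x = [H+] at equilibrium.
Ka = 10^(−3.18) = 6.61 × 10^-4
Ka = x²/(C₀ − x); solving the quadratic gives x = 2.01 × 10^-3 M.
% ionization = x/C₀ × 100% = 2.01 × 10^-3/0.0081 × 100% = 24.8%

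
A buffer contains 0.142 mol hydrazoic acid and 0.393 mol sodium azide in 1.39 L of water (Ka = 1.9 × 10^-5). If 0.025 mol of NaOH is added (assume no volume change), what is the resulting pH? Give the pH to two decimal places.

pH = 5.27

After neutralization: n(HN3) = 0.117 mol, n(N3-) = 0.418 mol.
pKa = −log(1.9 × 10^-5) = 4.721
Henderson–Hasselbalch with mole ratio 0.418/0.117: pH = 4.721 + (+0.553)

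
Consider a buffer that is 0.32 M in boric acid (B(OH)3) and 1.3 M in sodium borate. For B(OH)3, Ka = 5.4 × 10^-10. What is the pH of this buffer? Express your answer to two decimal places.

pKa = −log(5.4 × 10^-10) = 9.268
pH = pKa + log([A⁻]/[HA]) = 9.268 + log(1.3/0.32)
pH = 9.268 + (+0.609) = 9.88

pH = 9.88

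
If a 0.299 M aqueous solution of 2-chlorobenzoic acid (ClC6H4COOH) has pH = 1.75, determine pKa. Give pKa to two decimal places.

pKa = 2.95

[H+] = 10^(-1.75) = 1.78 × 10^-2 M
At equilibrium [HA] = 0.299 − 1.78 × 10^-2 = 2.81 × 10^-1 M
Ka = [H+][A-]/[HA] = (1.78 × 10^-2)² / 2.81 × 10^-1 = 1.13 × 10^-3
pKa = -log(1.13 × 10^-3) = 2.95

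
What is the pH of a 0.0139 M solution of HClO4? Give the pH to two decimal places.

pH = 1.86

HClO4 is a strong acid and dissociates completely, so [H+] = 0.0139 M.
pH = -log(0.0139) = 1.86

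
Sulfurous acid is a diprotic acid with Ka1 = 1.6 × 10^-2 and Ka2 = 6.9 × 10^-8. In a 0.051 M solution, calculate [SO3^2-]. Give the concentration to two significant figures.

First ionization gives [H+] ≈ [HSO3-] = 2.17 × 10^-2 M.
Second step: Ka2 = [H+][SO3^2-]/[HSO3-] ≈ [SO3^2-] (since [H+] ≈ [HSO3-]).
So [SO3^2-] ≈ Ka2.

6.9 × 10^-8 M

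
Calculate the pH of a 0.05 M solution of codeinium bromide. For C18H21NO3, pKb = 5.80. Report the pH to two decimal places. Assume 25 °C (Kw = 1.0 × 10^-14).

pH = 4.75

C18H22NO3+ is the conjugate acid of the weak base C18H21NO3.
Kb = 10^(−5.80) = 1.58 × 10^-6
Ka = Kw/Kb = 1.0×10^-14 / 1.58 × 10^-6 = 6.33 × 10^-9
Ka = [H+]²/(0.05 − [H+]) = 6.33 × 10^-9
Neglecting [H+] in the denominator: [H+] = √(6.33 × 10^-9 × 0.05) = 1.78 × 10^-5 M
([H+]/C₀ = 0.036% < 5%, so the approximation holds.)
pH = −log[H+] = −log(1.78 × 10^-5) = 4.75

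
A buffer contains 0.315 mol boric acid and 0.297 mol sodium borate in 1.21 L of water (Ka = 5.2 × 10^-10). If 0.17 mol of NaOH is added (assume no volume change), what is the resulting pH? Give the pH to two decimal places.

pH = 9.79

OH- converts B(OH)3 to B(OH)4-: B(OH)3 → 0.145 mol, B(OH)4- → 0.467 mol.
pKa = −log(5.2 × 10^-10) = 9.284
Henderson–Hasselbalch with mole ratio 0.467/0.145: pH = 9.284 + (+0.508)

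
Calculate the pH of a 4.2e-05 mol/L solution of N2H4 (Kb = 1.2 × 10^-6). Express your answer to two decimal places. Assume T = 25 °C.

N2H4 + H2O ⇌ N2H5+ + OH-
Kb = [OH-]²/(4.2e-05 − [OH-]) = 1.2 × 10^-6
The 5% rule fails; solving [OH-]² + Kb·[OH-] − Kb·C₀ = 0 exactly:
[OH-] = (−Kb + √(Kb² + 4·Kb·C₀))/2 = 6.52 × 10^-6 M
pOH = −log(6.52 × 10^-6) = 5.19; pH = 14.00 − 5.19 = 8.81

pH = 8.81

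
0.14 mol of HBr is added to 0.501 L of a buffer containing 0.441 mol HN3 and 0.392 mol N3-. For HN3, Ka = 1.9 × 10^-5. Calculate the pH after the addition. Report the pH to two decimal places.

pH = 4.36

After neutralization: n(HN3) = 0.581 mol, n(N3-) = 0.252 mol.
pKa = −log(1.9 × 10^-5) = 4.721
pH = pKa + log(n_N3-/n_HN3) = 4.721 + log(0.252/0.581) = 4.721 + (-0.363)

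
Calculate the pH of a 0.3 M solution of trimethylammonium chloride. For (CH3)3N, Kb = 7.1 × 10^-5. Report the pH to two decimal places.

(CH3)3NH+ is the conjugate acid of the weak base (CH3)3N.
Ka = Kw/Kb = 1.0×10^-14 / 7.1 × 10^-5 = 1.41 × 10^-10
Let x = [H+] at equilibrium. Ka = x²/(0.3 − x).
Neglecting x in the denominator: x = √(1.41 × 10^-10 × 0.3) = 6.50 × 10^-6 M
pH = −log[H+] = −log(6.50 × 10^-6) = 5.19

pH = 5.19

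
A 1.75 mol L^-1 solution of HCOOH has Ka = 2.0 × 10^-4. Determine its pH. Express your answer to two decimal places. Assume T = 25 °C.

HCOOH ⇌ HCOO- + H+
From the ICE table, Ka = [H+]²/(1.75 − [H+]) = 2.0 × 10^-4.
Neglecting [H+] in the denominator: [H+] = √(2.0 × 10^-4 × 1.75) = 1.87 × 10^-2 M
pH = −log(1.87 × 10^-2) = 1.73

pH = 1.73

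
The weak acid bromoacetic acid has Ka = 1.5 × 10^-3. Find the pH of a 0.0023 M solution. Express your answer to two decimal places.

BrCH2COOH ⇌ BrCH2COO- + H+
From the ICE table, Ka = x²/(0.0023 − x) = 1.5 × 10^-3.
The 5% rule fails; solving x² + Ka·x − Ka·C₀ = 0 exactly:
x = (−Ka + √(Ka² + 4·Ka·C₀))/2 = 1.25 × 10^-3 M
pH = −log(1.25 × 10^-3) = 2.90

pH = 2.90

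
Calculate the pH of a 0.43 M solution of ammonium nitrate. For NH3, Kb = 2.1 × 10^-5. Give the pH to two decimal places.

NH4+ is the conjugate acid of the weak base NH3.
Ka = Kw/Kb = 1.0×10^-14 / 2.1 × 10^-5 = 4.76 × 10^-10
Ka = [H+]²/(0.43 − [H+]) = 4.76 × 10^-10
Assume [H+] ≪ 0.43: [H+] ≈ √(4.76 × 10^-10 × 0.43) = 1.43 × 10^-5 M
pH = −log[H+] = −log(1.43 × 10^-5) = 4.84

pH = 4.84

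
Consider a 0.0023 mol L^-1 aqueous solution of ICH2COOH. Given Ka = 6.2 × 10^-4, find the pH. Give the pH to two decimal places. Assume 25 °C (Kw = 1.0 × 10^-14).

pH = 3.03

ICH2COOH ⇌ ICH2COO- + H+
Ka = [H+]²/(0.0023 − [H+]) = 6.2 × 10^-4
Here C₀/Ka ≈ 3.71, so the small-[H+] approximation fails. Use the quadratic:
[H+] = [−0.00062 + √(0.00062² + 5.7e-06)]/2 = 9.24 × 10^-4 M
pH = −log[H+] = −log(9.24 × 10^-4) = 3.03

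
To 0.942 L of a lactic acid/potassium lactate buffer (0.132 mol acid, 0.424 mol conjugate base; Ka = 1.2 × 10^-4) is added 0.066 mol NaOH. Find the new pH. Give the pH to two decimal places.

pH = 4.79

OH- converts CH3CH(OH)COOH to CH3CH(OH)COO-: CH3CH(OH)COOH → 0.066 mol, CH3CH(OH)COO- → 0.49 mol.
pKa = −log(1.2 × 10^-4) = 3.921
Henderson–Hasselbalch with mole ratio 0.49/0.066: pH = 3.921 + (+0.871)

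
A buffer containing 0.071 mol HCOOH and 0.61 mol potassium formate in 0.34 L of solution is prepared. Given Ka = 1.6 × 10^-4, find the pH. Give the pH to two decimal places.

pKa = −log(1.6 × 10^-4) = 3.796
Using pH = pKa + log([base]/[acid]) with [base]/[acid] = 0.61/0.071:
pH = 3.796 + (+0.934) = 4.73

pH = 4.73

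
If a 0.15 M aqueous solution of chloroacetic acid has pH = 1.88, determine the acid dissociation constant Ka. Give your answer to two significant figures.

Ka = 1.3 × 10^-3

[H+] = 10^(-1.88) = 1.32 × 10^-2 M
At equilibrium [HA] = 0.15 − 1.32 × 10^-2 = 1.37 × 10^-1 M
Ka = [H+][A-]/[HA] = (1.32 × 10^-2)² / 1.37 × 10^-1 = 1.3 × 10^-3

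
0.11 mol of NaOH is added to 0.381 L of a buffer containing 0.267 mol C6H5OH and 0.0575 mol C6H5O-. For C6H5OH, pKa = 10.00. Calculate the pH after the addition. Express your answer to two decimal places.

pH = 10.03

OH- converts C6H5OH to C6H5O-: C6H5OH → 0.157 mol, C6H5O- → 0.168 mol.
pH = pKa + log(n_C6H5O-/n_C6H5OH) = 10.00 + log(0.168/0.157) = 10.00 + (+0.029)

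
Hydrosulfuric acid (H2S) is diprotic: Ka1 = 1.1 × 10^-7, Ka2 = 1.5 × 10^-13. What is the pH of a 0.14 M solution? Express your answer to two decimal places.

pH = 3.91

Ka1 ≫ Ka2, so treat the first dissociation as the only significant source of H+.
Ka1 = x²/(0.14 − x) = 1.1 × 10^-7
x ≈ √(1.1 × 10^-7 × 0.14) = 1.24 × 10^-4 M
pH = −log(1.24 × 10^-4) = 3.91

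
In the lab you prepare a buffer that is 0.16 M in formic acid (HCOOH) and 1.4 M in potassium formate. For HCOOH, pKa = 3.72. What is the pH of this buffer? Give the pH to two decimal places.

Using pH = pKa + log([base]/[acid]) with [base]/[acid] = 1.4/0.16:
pH = 3.72 + (+0.942) = 4.66

pH = 4.66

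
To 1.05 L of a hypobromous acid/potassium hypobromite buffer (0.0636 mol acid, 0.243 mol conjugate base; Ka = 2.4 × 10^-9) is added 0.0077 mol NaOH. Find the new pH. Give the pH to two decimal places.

pH = 9.27

After neutralization: n(HOBr) = 0.0559 mol, n(OBr-) = 0.251 mol.
pKa = −log(2.4 × 10^-9) = 8.620
pH = pKa + log(n_OBr-/n_HOBr) = 8.620 + log(0.251/0.0559) = 8.620 + (+0.652)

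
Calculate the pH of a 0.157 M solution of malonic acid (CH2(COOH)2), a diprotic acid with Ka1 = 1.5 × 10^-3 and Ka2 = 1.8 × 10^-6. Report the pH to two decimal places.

Since Ka1 ≫ Ka2, the first ionization dominates [H+].
Ka1 = x²/(0.157 − x) = 1.5 × 10^-3
Solving the quadratic: x = (−Ka1 + √(Ka1² + 4·Ka1·C₀))/2 = 1.46 × 10^-2 M
pH = −log(1.46 × 10^-2) = 1.84

pH = 1.84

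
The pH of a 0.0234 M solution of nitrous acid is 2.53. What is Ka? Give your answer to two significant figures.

Ka = 4.3 × 10^-4

[H+] = 10^(-2.53) = 2.95 × 10^-3 M
At equilibrium [HA] = 0.0234 − 2.95 × 10^-3 = 2.04 × 10^-2 M
Ka = [H+][A-]/[HA] = (2.95 × 10^-3)² / 2.04 × 10^-2 = 4.3 × 10^-4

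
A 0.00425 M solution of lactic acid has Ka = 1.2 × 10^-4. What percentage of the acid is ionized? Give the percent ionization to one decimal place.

CH3CH(OH)COOH ⇌ CH3CH(OH)COO- + H+; let x = [H+] at equilibrium.
Solve x² + 0.00012x − 5.1e-07 = 0 → x = 6.57 × 10^-4 M
% ionization = x/C₀ × 100% = 6.57 × 10^-4/0.00425 × 100% = 15.5%

15.5%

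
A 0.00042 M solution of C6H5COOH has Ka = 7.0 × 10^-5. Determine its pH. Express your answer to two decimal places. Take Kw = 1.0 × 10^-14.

pH = 3.85

C6H5COOH ⇌ C6H5COO- + H+
Ka = [H+]²/(0.00042 − [H+]) = 7.0 × 10^-5
The 5% rule fails; solving [H+]² + Ka·[H+] − Ka·C₀ = 0 exactly:
[H+] = [−7e-05 + √(7e-05² + 1.18e-07)]/2 = 1.40 × 10^-4 M
pH = −log(1.40 × 10^-4) = 3.85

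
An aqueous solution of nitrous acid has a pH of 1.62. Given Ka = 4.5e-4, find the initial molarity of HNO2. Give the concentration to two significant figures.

C₀ = 1.3 M

[H+] = 10^(-1.62) = 2.40 × 10^-2 M = x
Ka = x²/(C₀ − x) ⇒ C₀ = x + x²/Ka
C₀ = 2.40 × 10^-2 + (2.40 × 10^-2)²/(4.5 × 10^-4) = 1.30 M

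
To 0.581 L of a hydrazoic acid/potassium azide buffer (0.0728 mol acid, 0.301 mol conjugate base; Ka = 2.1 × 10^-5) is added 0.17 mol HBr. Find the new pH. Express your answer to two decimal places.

Added H+ converts N3- to HN3: HN3 → 0.243 mol, N3- → 0.131 mol.
pKa = −log(2.1 × 10^-5) = 4.678
pH = pKa + log(n_N3-/n_HN3) = 4.678 + log(0.131/0.243) = 4.678 + (-0.268)

pH = 4.41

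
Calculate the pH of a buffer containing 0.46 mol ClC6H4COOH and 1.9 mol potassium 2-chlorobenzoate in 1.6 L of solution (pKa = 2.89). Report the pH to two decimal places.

pH = 3.51

Henderson–Hasselbalch: pH = pKa + log([ClC6H4COO-]/[ClC6H4COOH]) = 2.89 + log(1.9/0.46)
pH = 2.89 + (+0.616) = 3.51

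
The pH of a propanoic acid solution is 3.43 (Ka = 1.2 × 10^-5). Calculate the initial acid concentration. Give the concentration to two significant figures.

[H+] = 10^(-3.43) = 3.72 × 10^-4 M = x
Ka = x²/(C₀ − x) ⇒ C₀ = x + x²/Ka
C₀ = 3.72 × 10^-4 + (3.72 × 10^-4)²/(1.2 × 10^-5) = 1.19 × 10^-2 M

C₀ = 1.2 × 10^-2 M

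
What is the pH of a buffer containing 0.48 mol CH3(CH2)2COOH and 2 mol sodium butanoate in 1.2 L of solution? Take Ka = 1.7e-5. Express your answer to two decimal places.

pKa = −log(1.7 × 10^-5) = 4.770
Henderson–Hasselbalch: pH = pKa + log([CH3(CH2)2COO-]/[CH3(CH2)2COOH]) = 4.770 + log(2/0.48)
pH = 4.770 + (+0.620) = 5.39

pH = 5.39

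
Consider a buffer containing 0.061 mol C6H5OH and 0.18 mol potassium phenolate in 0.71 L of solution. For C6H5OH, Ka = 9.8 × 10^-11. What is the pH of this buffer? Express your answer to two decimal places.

pH = 10.48

pKa = −log(9.8 × 10^-11) = 10.009
pH = pKa + log([A⁻]/[HA]) = 10.009 + log(0.18/0.061)
pH = 10.009 + (+0.470) = 10.48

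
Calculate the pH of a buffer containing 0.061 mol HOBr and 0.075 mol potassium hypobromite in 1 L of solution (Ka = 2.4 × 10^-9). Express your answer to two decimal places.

pH = 8.71

pKa = −log(2.4 × 10^-9) = 8.620
Using pH = pKa + log([base]/[acid]) with [base]/[acid] = 0.075/0.061:
pH = 8.620 + (+0.090) = 8.71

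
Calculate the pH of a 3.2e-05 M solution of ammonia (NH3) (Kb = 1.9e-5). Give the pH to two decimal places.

pH = 9.23

NH3 + H2O ⇌ NH4+ + OH-
Kb = x²/(3.2e-05 − x) = 1.9 × 10^-5
x is not negligible relative to C₀; solve x² + 1.9e-05·x − 6.08e-10 = 0.
x = [−1.9e-05 + √(1.9e-05² + 2.43e-09)]/2 = 1.69 × 10^-5 M
pOH = 4.77, so pH = 14.00 − pOH = 9.23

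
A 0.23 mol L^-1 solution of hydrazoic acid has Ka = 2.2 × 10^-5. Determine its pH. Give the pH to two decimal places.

pH = 2.65

HN3 ⇌ N3- + H+
Ka = [H+]²/(0.23 − [H+]) = 2.2 × 10^-5
Assume [H+] ≪ 0.23: [H+] ≈ √(2.2 × 10^-5 × 0.23) = 2.25 × 10^-3 M
([H+]/C₀ = 0.98% < 5%, so the approximation holds.)
pH = −log[H+] = −log(2.25 × 10^-3) = 2.65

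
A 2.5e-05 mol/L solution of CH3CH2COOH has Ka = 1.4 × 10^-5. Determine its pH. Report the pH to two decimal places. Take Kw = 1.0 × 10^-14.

CH3CH2COOH ⇌ CH3CH2COO- + H+
Let x = [H+] at equilibrium. Ka = x²/(2.5e-05 − x).
x is not negligible relative to C₀; solve x² + 1.4e-05·x − 3.5e-10 = 0.
x = [−1.4e-05 + √(1.4e-05² + 1.4e-09)]/2 = 1.30 × 10^-5 M
pH = −log(1.30 × 10^-5) = 4.89

pH = 4.89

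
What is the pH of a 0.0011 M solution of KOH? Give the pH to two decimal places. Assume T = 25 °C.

pH = 11.04

KOH is a strong base; [OH-] = 0.0011 M.
pOH = -log(0.0011) = 2.96
pH = 14.00 - 2.96 = 11.04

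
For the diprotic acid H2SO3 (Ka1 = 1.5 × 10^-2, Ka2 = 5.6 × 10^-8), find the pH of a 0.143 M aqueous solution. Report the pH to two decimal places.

pH = 1.40

Since Ka1 ≫ Ka2, the first ionization dominates [H+].
Ka1 = x²/(0.143 − x) = 1.5 × 10^-2
Solving the quadratic: x = (−Ka1 + √(Ka1² + 4·Ka1·C₀))/2 = 3.94 × 10^-2 M
pH = −log(3.94 × 10^-2) = 1.40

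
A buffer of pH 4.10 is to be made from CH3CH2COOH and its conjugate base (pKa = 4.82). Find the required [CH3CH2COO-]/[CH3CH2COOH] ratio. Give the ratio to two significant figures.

ratio = 0.19

pH = pKa + log(r) ⇒ log(r) = 4.10 − 4.82 = -0.72
r = [CH3CH2COO-]/[CH3CH2COOH] = 10^(-0.72) = 0.191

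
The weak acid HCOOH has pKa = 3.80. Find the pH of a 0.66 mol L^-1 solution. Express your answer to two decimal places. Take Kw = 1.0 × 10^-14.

HCOOH ⇌ HCOO- + H+
Ka = 10^(−3.80) = 1.58 × 10^-4
Let x = [H+] at equilibrium. Ka = x²/(0.66 − x).
Since Ka ≪ C₀, x ≈ √(Ka·C₀) = 1.02 × 10^-2 M.
Check: 1.5% ionized — well under 5%, approximation valid.
pH = −log[H+] = −log(1.02 × 10^-2) = 1.99

pH = 1.99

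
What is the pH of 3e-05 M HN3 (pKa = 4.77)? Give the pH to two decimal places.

HN3 ⇌ N3- + H+
Ka = 10^(−4.77) = 1.70 × 10^-5
From the ICE table, Ka = [H+]²/(3e-05 − [H+]) = 1.70 × 10^-5.
Here C₀/Ka ≈ 1.76, so the small-[H+] approximation fails. Use the quadratic:
[H+] = [−1.7e-05 + √(1.7e-05² + 2.04e-09)]/2 = 1.56 × 10^-5 M
pH = −log(1.56 × 10^-5) = 4.81

pH = 4.81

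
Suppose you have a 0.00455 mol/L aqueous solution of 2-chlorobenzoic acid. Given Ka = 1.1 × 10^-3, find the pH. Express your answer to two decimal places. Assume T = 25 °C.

ClC6H4COOH ⇌ ClC6H4COO- + H+
Ka = x²/(0.00455 − x) = 1.1 × 10^-3
Here C₀/Ka ≈ 4.14, so the small-x approximation fails. Use the quadratic:
x = [−0.0011 + √(0.0011² + 2e-05)]/2 = 1.75 × 10^-3 M
pH = −log[H+] = −log(1.75 × 10^-3) = 2.76

pH = 2.76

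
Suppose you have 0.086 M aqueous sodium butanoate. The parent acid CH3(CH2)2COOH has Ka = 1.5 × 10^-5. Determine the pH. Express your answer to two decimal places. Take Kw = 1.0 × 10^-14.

CH3(CH2)2COO- is the conjugate base of the weak acid CH3(CH2)2COOH.
Kb = Kw/Ka = 1.0×10^-14 / 1.5 × 10^-5 = 6.67 × 10^-10
Let x = [OH-] at equilibrium. Kb = x²/(0.086 − x).
Since Kb ≪ C₀, x ≈ √(Kb·C₀) = 7.57 × 10^-6 M.
(x/C₀ = 0.0088% < 5%, so the approximation holds.)
pOH = −log(7.57 × 10^-6) = 5.12; pH = 14.00 − 5.12 = 8.88

pH = 8.88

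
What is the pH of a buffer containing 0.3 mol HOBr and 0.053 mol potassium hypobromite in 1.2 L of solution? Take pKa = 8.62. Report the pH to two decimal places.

pH = 7.87

Using pH = pKa + log([base]/[acid]) with [base]/[acid] = 0.053/0.3:
pH = 8.62 + (-0.753) = 7.87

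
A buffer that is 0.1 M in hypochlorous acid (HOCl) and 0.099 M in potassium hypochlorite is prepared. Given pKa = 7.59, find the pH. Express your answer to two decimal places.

Using pH = pKa + log([base]/[acid]) with [base]/[acid] = 0.099/0.1:
pH = 7.59 + (-0.004) = 7.59

pH = 7.59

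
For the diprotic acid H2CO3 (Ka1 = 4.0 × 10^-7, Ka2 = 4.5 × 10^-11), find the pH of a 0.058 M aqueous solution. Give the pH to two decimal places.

pH = 3.82

Since Ka1 ≫ Ka2, the first ionization dominates [H+].
Ka1 = x²/(0.058 − x) = 4.0 × 10^-7
x ≈ √(4.0 × 10^-7 × 0.058) = 1.52 × 10^-4 M
pH = −log(1.52 × 10^-4) = 3.82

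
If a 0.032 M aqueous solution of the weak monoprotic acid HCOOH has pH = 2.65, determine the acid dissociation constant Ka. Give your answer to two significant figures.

[H+] = 10^(-2.65) = 2.24 × 10^-3 M
At equilibrium [HA] = 0.032 − 2.24 × 10^-3 = 2.98 × 10^-2 M
Ka = [H+][A-]/[HA] = (2.24 × 10^-3)² / 2.98 × 10^-2 = 1.7 × 10^-4

Ka = 1.7 × 10^-4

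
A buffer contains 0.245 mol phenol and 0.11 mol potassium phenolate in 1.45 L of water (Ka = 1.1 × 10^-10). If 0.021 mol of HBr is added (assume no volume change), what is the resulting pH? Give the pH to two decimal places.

pH = 9.48

Added H+ converts C6H5O- to C6H5OH: C6H5OH → 0.266 mol, C6H5O- → 0.089 mol.
pKa = −log(1.1 × 10^-10) = 9.959
Henderson–Hasselbalch with mole ratio 0.089/0.266: pH = 9.959 + (-0.475)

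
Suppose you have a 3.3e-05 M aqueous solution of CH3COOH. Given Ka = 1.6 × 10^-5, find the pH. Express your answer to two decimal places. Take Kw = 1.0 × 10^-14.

CH3COOH ⇌ CH3COO- + H+
From the ICE table, Ka = [H+]²/(3.3e-05 − [H+]) = 1.6 × 10^-5.
The 5% rule fails; solving [H+]² + Ka·[H+] − Ka·C₀ = 0 exactly:
[H+] = (−Ka + √(Ka² + 4·Ka·C₀))/2 = 1.63 × 10^-5 M
pH = −log(1.63 × 10^-5) = 4.79

pH = 4.79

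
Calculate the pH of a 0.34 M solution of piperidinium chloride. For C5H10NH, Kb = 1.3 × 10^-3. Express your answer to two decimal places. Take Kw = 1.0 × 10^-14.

C5H10NH2+ is the conjugate acid of the weak base C5H10NH.
Ka = Kw/Kb = 1.0×10^-14 / 1.3 × 10^-3 = 7.69 × 10^-12
Ka = [H+]²/(0.34 − [H+]) = 7.69 × 10^-12
Assume [H+] ≪ 0.34: [H+] ≈ √(7.69 × 10^-12 × 0.34) = 1.62 × 10^-6 M
pH = −log(1.62 × 10^-6) = 5.79

pH = 5.79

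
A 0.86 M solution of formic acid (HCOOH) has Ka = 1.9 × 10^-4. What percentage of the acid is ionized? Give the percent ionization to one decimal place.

HCOOH ⇌ HCOO- + H+; let x = [H+] at equilibrium.
x ≈ √(Ka·C₀) = √(1.9 × 10^-4 × 0.86) = 1.28 × 10^-2 M
% ionization = x/C₀ × 100% = 1.28 × 10^-2/0.86 × 100% = 1.5%

1.5%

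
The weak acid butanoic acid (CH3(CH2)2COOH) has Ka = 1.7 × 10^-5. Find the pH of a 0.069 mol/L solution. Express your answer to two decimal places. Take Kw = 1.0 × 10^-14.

pH = 2.97

CH3(CH2)2COOH ⇌ CH3(CH2)2COO- + H+
From the ICE table, Ka = [H+]²/(0.069 − [H+]) = 1.7 × 10^-5.
Neglecting [H+] in the denominator: [H+] = √(1.7 × 10^-5 × 0.069) = 1.08 × 10^-3 M
pH = −log(1.08 × 10^-3) = 2.97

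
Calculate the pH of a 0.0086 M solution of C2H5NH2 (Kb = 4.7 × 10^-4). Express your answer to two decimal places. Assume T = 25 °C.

C2H5NH2 + H2O ⇌ C2H5NH3+ + OH-
Let x = [OH-] at equilibrium. Kb = x²/(0.0086 − x).
The 5% rule fails; solving x² + Kb·x − Kb·C₀ = 0 exactly:
x = (−Kb + √(Kb² + 4·Kb·C₀))/2 = 1.79 × 10^-3 M
pOH = −log(1.79 × 10^-3) = 2.75; pH = 14.00 − 2.75 = 11.25

pH = 11.25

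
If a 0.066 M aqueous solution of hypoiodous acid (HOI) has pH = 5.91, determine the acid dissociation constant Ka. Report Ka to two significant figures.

Ka = 2.3 × 10^-11

[H+] = 10^(-5.91) = 1.23 × 10^-6 M
At equilibrium [HA] = 0.066 − 1.23 × 10^-6 = 6.60 × 10^-2 M
Ka = [H+][A-]/[HA] = (1.23 × 10^-6)² / 6.60 × 10^-2 = 2.3 × 10^-11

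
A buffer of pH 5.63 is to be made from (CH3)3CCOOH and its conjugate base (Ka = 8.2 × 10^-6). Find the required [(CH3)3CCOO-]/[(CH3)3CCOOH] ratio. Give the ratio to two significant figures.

ratio = 3.5

pKa = -log(8.2 × 10^-6) = 5.086
pH = pKa + log(r) ⇒ log(r) = 5.63 − 5.086 = +0.544
r = [(CH3)3CCOO-]/[(CH3)3CCOOH] = 10^(+0.544) = 3.5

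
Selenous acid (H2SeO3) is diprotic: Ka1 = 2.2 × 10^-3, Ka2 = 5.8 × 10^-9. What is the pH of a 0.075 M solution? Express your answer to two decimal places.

pH = 1.93

Since Ka1 ≫ Ka2, the first ionization dominates [H+].
Ka1 = x²/(0.075 − x) = 2.2 × 10^-3
Solving the quadratic: x = (−Ka1 + √(Ka1² + 4·Ka1·C₀))/2 = 1.18 × 10^-2 M
pH = −log(1.18 × 10^-2) = 1.93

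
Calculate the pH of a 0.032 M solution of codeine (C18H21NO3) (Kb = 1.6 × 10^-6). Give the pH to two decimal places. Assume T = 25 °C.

pH = 10.35

C18H21NO3 + H2O ⇌ C18H22NO3+ + OH-
From the ICE table, Kb = x²/(0.032 − x) = 1.6 × 10^-6.
Assume x ≪ 0.032: x ≈ √(1.6 × 10^-6 × 0.032) = 2.26 × 10^-4 M
pOH = 3.65, so pH = 14.00 − pOH = 10.35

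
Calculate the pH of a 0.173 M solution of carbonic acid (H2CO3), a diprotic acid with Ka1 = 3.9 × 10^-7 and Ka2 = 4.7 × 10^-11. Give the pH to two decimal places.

pH = 3.59

Since Ka1 ≫ Ka2, the first ionization dominates [H+].
Ka1 = x²/(0.173 − x) = 3.9 × 10^-7
x ≈ √(3.9 × 10^-7 × 0.173) = 2.60 × 10^-4 M
pH = −log(2.60 × 10^-4) = 3.59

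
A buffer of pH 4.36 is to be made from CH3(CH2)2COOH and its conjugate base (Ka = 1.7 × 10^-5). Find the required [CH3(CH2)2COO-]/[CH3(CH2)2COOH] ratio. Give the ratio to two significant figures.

pKa = -log(1.7 × 10^-5) = 4.770
pH = pKa + log(r) ⇒ log(r) = 4.36 − 4.770 = -0.410
r = [CH3(CH2)2COO-]/[CH3(CH2)2COOH] = 10^(-0.410) = 0.389

ratio = 0.39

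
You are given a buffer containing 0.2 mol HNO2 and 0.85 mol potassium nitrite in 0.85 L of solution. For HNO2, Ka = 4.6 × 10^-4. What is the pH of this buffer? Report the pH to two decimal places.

pH = 3.97

pKa = −log(4.6 × 10^-4) = 3.337
Henderson–Hasselbalch: pH = pKa + log([NO2-]/[HNO2]) = 3.337 + log(0.85/0.2)
pH = 3.337 + (+0.628) = 3.97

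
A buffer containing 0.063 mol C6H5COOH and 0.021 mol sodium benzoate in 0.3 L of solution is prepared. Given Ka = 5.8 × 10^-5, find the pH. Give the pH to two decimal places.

pKa = −log(5.8 × 10^-5) = 4.237
Using pH = pKa + log([base]/[acid]) with [base]/[acid] = 0.021/0.063:
pH = 4.237 + (-0.477) = 3.76

pH = 3.76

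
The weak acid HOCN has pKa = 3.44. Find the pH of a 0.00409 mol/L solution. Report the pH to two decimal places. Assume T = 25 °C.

HOCN ⇌ OCN- + H+
Ka = 10^(−3.44) = 3.63 × 10^-4
From the ICE table, Ka = x²/(0.00409 − x) = 3.63 × 10^-4.
The 5% rule fails; solving x² + Ka·x − Ka·C₀ = 0 exactly:
x = (−Ka + √(Ka² + 4·Ka·C₀))/2 = 1.05 × 10^-3 M
pH = −log[H+] = −log(1.05 × 10^-3) = 2.98

pH = 2.98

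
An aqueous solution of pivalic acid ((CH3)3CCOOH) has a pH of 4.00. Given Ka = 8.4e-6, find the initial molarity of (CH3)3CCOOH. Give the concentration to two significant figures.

[H+] = 10^(-4.00) = 1.00 × 10^-4 M = x
Ka = x²/(C₀ − x) ⇒ C₀ = x + x²/Ka
C₀ = 1.00 × 10^-4 + (1.00 × 10^-4)²/(8.4 × 10^-6) = 1.29 × 10^-3 M

C₀ = 1.3 × 10^-3 M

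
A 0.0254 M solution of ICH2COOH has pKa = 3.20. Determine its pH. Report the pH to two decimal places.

ICH2COOH ⇌ ICH2COO- + H+
Ka = 10^(−3.20) = 6.31 × 10^-4
Ka = x²/(0.0254 − x) = 6.31 × 10^-4
Here C₀/Ka ≈ 40.3, so the small-x approximation fails. Use the quadratic:
x = [−0.000631 + √(0.000631² + 6.41e-05)]/2 = 3.70 × 10^-3 M
pH = −log[H+] = −log(3.70 × 10^-3) = 2.43

pH = 2.43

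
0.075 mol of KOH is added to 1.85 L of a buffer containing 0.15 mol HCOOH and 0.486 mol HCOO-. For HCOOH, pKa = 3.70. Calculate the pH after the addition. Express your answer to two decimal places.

OH- converts HCOOH to HCOO-: HCOOH → 0.075 mol, HCOO- → 0.561 mol.
pH = pKa + log([A⁻]/[HA]) = 3.70 + log(0.561/0.075) = 3.70 +0.874

pH = 4.57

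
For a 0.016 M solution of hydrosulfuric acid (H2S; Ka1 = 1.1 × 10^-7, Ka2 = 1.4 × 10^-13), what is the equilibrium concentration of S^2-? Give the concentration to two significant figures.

1.4 × 10^-13 M

First ionization gives [H+] ≈ [HS-] = 4.20 × 10^-5 M.
Second step: Ka2 = [H+][S^2-]/[HS-] ≈ [S^2-] (since [H+] ≈ [HS-]).
So [S^2-] ≈ Ka2.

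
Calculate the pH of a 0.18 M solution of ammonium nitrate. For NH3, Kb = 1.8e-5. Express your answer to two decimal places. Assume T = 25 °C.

NH4+ is the conjugate acid of the weak base NH3.
Ka = Kw/Kb = 1.0×10^-14 / 1.8 × 10^-5 = 5.56 × 10^-10
From the ICE table, Ka = [H+]²/(0.18 − [H+]) = 5.56 × 10^-10.
Assume [H+] ≪ 0.18: [H+] ≈ √(5.56 × 10^-10 × 0.18) = 1.00 × 10^-5 M
([H+]/C₀ = 0.0056% < 5%, so the approximation holds.)
pH = −log(1.00 × 10^-5) = 5.00

pH = 5.00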